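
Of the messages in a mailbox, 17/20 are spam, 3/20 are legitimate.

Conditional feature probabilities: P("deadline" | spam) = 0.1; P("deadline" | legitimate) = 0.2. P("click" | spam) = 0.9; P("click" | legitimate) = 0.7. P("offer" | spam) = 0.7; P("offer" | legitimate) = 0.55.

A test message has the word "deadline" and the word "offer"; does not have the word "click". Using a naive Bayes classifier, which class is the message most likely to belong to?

spam

spam: 0.85 × 0.1 × (1−0.9) × 0.7 = 0.00595
legitimate: 0.15 × 0.2 × (1−0.7) × 0.55 = 0.00495
Highest score → spam.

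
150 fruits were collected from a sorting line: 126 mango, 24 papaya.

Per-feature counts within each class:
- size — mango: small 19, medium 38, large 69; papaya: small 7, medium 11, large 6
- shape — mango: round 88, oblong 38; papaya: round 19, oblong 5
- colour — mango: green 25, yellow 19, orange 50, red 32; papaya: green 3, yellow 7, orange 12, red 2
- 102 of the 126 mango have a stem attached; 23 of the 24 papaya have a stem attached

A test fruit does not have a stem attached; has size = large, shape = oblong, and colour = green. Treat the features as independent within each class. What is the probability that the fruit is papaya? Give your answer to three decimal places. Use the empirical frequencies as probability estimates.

0.008

mango: (126/150) × (69/126) × (38/126) × (25/126) × (24/126) ≈ 0.00524301
papaya: (24/150) × (6/24) × (5/24) × (3/24) × (1/24) ≈ 0.0000434028
P(papaya | x) = 0.0000434028 / 0.0052864128 ≈ 0.008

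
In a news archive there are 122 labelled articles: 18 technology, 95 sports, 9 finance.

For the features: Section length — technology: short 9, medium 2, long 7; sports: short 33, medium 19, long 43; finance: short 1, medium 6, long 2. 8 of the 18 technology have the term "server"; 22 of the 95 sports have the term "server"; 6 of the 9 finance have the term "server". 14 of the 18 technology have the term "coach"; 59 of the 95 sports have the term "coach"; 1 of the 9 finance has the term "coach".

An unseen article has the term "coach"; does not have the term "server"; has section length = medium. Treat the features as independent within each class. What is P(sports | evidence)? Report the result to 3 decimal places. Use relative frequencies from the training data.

0.893

technology: (18/122) × (2/18) × (10/18) × (14/18) ≈ 0.00708359
sports: (95/122) × (19/95) × (73/95) × (59/95) ≈ 0.0743227
finance: (9/122) × (6/9) × (3/9) × (1/9) ≈ 0.00182149
P(sports | x) = 0.0743227 / 0.08322778 ≈ 0.893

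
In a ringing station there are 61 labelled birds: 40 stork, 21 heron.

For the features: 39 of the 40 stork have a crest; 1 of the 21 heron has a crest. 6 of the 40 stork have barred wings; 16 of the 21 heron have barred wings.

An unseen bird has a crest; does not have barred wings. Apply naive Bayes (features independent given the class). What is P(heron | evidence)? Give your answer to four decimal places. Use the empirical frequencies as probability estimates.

0.0071

stork: (40/61) × (39/40) × (34/40) ≈ 0.543443
heron: (21/61) × (1/21) × (5/21) ≈ 0.0039032
P(heron | x) = 0.0039032 / 0.5473462 ≈ 0.0071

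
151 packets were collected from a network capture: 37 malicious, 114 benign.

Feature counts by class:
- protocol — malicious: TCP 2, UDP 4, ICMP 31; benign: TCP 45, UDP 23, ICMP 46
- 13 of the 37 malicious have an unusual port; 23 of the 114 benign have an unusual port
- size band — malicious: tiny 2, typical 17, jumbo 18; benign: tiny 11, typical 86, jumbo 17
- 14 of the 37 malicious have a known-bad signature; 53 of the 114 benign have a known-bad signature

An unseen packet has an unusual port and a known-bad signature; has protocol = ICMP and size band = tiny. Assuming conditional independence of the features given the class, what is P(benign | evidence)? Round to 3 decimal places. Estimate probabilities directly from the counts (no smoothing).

0.651

malicious: (37/151) × (31/37) × (13/37) × (2/37) × (14/37) ≈ 0.0014753
benign: (114/151) × (46/114) × (23/114) × (11/114) × (53/114) ≈ 0.00275716
P(benign | x) = 0.00275716 / 0.00423246 ≈ 0.651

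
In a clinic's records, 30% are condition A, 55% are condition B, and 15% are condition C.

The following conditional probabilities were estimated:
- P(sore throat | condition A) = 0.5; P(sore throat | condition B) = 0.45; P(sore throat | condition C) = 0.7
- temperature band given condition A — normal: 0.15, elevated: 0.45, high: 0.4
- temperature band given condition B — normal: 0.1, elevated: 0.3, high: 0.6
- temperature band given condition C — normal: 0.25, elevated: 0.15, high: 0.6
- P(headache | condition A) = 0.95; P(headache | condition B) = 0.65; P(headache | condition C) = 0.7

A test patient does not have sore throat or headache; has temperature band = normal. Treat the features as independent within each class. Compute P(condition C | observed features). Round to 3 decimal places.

condition A: 0.3 × (1−0.5) × 0.15 × (1−0.95) = 0.001125
condition B: 0.55 × (1−0.45) × 0.1 × (1−0.65) = 0.0105875
condition C: 0.15 × (1−0.7) × 0.25 × (1−0.7) = 0.003375
P(condition C | x) = 0.003375 / 0.0150875 ≈ 0.224

0.224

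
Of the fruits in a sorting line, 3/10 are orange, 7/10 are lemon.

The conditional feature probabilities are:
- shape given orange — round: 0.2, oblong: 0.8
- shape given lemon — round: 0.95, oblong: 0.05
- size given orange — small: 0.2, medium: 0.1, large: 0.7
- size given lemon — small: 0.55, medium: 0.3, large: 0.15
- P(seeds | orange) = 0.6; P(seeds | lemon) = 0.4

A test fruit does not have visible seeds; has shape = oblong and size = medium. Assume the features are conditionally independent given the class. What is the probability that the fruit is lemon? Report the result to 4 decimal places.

0.3962

orange: 0.3 × 0.8 × 0.1 × (1−0.6) = 0.0096
lemon: 0.7 × 0.05 × 0.3 × (1−0.4) = 0.0063
P(lemon | x) = 0.0063 / 0.0159 ≈ 0.3962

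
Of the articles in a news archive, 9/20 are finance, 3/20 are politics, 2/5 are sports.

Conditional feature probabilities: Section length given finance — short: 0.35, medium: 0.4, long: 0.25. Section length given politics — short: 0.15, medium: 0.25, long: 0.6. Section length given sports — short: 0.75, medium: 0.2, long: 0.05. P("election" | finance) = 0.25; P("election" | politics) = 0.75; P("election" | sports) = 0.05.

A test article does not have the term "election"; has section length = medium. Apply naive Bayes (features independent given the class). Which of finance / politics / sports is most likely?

finance: 0.45 × 0.4 × (1−0.25) = 0.135
politics: 0.15 × 0.25 × (1−0.75) = 0.009375
sports: 0.4 × 0.2 × (1−0.05) = 0.076
Highest score → finance.

finance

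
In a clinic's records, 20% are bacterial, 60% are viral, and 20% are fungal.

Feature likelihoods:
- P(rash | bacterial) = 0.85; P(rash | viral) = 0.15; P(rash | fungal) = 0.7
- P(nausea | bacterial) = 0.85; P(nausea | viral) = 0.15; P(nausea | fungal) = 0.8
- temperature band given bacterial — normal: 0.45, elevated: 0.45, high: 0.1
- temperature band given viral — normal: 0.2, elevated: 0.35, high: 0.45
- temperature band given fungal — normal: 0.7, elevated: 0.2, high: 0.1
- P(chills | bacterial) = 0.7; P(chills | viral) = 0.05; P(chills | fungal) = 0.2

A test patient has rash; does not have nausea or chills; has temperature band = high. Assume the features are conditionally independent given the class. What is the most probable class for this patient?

viral

bacterial: 0.2 × 0.85 × (1−0.85) × 0.1 × (1−0.7) = 0.000765
viral: 0.6 × 0.15 × (1−0.15) × 0.45 × (1−0.05) = 0.03270375
fungal: 0.2 × 0.7 × (1−0.8) × 0.1 × (1−0.2) = 0.00224
Highest score → viral.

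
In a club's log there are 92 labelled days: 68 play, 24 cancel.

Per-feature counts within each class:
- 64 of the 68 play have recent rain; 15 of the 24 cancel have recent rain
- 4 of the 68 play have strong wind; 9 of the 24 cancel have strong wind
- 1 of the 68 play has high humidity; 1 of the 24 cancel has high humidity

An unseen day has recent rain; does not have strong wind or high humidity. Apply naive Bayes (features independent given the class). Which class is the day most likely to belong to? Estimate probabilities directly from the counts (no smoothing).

play

play: (68/92) × (64/68) × (64/68) × (67/68) ≈ 0.645103
cancel: (24/92) × (15/24) × (15/24) × (23/24) = 0.09765625
Highest score → play.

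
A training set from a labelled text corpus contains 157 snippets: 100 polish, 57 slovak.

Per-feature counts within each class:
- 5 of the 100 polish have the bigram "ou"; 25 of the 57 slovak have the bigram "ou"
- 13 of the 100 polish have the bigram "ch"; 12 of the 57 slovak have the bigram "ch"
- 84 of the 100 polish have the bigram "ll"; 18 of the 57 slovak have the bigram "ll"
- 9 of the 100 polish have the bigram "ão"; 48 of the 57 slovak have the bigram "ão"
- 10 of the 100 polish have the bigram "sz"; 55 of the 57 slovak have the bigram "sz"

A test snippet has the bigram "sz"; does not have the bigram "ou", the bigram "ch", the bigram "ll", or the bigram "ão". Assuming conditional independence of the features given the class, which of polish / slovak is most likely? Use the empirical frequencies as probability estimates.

slovak

polish: (100/157) × (95/100) × (87/100) × (16/100) × (91/100) × (10/100) ≈ 0.00766487
slovak: (57/157) × (32/57) × (45/57) × (39/57) × (9/57) × (55/57) ≈ 0.0167739
Highest score → slovak.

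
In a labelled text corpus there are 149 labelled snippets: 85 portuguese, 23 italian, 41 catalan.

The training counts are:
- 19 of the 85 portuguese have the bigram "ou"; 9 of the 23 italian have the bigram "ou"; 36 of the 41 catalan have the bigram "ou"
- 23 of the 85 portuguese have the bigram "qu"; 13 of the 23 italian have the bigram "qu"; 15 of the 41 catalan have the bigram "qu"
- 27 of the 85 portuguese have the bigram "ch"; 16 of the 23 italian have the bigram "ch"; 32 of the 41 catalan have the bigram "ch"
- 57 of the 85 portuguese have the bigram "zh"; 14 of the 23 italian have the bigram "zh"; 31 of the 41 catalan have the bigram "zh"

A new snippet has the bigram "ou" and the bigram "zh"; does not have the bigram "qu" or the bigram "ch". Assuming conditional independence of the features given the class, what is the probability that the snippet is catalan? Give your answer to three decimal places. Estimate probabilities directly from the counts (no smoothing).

portuguese: (85/149) × (19/85) × (62/85) × (58/85) × (57/85) ≈ 0.0425603
italian: (23/149) × (9/23) × (10/23) × (7/23) × (14/23) ≈ 0.00486518
catalan: (41/149) × (36/41) × (26/41) × (9/41) × (31/41) ≈ 0.0254298
P(catalan | x) = 0.0254298 / 0.07285528 ≈ 0.349

0.349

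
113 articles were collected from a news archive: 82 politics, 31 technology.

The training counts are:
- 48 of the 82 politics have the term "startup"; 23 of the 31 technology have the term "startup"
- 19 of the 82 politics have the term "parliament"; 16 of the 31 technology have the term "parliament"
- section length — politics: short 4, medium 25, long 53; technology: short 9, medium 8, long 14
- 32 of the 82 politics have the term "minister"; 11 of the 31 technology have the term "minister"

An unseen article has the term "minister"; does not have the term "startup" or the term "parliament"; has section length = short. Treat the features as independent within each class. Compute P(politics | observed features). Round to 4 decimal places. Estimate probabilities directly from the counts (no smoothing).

politics: (82/113) × (34/82) × (63/82) × (4/82) × (32/82) ≈ 0.00440058
technology: (31/113) × (8/31) × (15/31) × (9/31) × (11/31) ≈ 0.00352901
P(politics | x) = 0.00440058 / 0.00792959 ≈ 0.5550

0.5550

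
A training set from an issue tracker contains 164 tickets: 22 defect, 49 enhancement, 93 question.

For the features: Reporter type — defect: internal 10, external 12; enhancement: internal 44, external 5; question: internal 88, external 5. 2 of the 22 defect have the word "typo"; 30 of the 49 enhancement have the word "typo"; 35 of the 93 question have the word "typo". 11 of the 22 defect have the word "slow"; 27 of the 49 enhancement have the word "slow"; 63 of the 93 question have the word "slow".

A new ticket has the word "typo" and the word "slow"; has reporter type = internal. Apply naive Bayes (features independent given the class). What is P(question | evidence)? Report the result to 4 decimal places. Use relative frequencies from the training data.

0.5946

defect: (22/164) × (10/22) × (2/22) × (11/22) ≈ 0.00277162
enhancement: (49/164) × (44/49) × (30/49) × (27/49) ≈ 0.0905111
question: (93/164) × (88/93) × (35/93) × (63/93) ≈ 0.136799
P(question | x) = 0.136799 / 0.23008172 ≈ 0.5946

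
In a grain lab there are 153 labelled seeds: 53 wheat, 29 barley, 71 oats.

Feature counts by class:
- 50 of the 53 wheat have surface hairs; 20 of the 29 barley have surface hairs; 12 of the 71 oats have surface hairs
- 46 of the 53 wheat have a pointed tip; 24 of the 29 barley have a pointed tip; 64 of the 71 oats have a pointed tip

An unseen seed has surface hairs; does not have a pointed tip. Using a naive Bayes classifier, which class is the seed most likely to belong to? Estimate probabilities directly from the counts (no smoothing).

wheat: (53/153) × (50/53) × (7/53) ≈ 0.0431619
barley: (29/153) × (20/29) × (5/29) ≈ 0.0225378
oats: (71/153) × (12/71) × (7/71) ≈ 0.00773267
Highest score → wheat.

wheat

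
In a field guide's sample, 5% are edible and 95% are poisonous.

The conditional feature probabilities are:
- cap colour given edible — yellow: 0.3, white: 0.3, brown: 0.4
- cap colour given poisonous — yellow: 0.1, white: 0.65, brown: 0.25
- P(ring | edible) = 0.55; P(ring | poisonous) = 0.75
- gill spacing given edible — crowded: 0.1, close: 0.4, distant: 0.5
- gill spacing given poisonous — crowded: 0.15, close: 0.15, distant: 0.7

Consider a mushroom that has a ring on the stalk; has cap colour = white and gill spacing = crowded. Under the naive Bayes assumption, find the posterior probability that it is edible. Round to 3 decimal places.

edible: 0.05 × 0.3 × 0.55 × 0.1 = 0.000825
poisonous: 0.95 × 0.65 × 0.75 × 0.15 = 0.06946875
P(edible | x) = 0.000825 / 0.07029375 ≈ 0.012

0.012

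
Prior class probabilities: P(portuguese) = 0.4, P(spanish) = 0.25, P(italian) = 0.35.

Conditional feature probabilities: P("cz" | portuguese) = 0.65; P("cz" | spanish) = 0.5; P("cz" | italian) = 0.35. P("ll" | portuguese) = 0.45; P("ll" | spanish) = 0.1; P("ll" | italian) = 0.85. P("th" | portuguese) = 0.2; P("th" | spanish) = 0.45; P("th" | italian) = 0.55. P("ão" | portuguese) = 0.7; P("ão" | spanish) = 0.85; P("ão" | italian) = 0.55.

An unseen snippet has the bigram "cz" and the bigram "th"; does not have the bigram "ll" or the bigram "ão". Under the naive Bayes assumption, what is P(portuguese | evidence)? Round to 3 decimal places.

portuguese: 0.4 × 0.65 × (1−0.45) × 0.2 × (1−0.7) = 0.00858
spanish: 0.25 × 0.5 × (1−0.1) × 0.45 × (1−0.85) = 0.00759375
italian: 0.35 × 0.35 × (1−0.85) × 0.55 × (1−0.55) = 0.0045478125
P(portuguese | x) = 0.00858 / 0.0207215625 ≈ 0.414

0.414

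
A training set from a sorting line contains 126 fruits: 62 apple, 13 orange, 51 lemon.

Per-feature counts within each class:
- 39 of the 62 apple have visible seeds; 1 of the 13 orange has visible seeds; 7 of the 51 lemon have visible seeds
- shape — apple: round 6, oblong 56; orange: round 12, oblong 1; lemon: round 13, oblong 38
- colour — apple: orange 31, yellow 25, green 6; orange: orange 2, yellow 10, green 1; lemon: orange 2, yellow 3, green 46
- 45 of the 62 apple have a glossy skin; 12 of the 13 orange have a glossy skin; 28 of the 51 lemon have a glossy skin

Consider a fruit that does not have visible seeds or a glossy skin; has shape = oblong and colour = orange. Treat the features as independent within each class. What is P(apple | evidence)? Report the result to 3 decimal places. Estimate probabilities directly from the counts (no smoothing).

0.828

apple: (62/126) × (23/62) × (56/62) × (31/62) × (17/62) ≈ 0.0226038
orange: (13/126) × (12/13) × (1/13) × (2/13) × (1/13) ≈ 0.0000866983
lemon: (51/126) × (44/51) × (38/51) × (2/51) × (23/51) ≈ 0.00460164
P(apple | x) = 0.0226038 / 0.0272921383 ≈ 0.828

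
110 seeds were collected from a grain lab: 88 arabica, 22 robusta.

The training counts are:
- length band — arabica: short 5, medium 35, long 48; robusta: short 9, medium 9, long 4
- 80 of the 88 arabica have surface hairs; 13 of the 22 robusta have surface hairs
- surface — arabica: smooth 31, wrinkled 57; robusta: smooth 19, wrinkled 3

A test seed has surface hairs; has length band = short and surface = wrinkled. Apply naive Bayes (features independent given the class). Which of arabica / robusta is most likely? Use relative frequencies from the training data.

arabica: (88/110) × (5/88) × (80/88) × (57/88) ≈ 0.0267656
robusta: (22/110) × (9/22) × (13/22) × (3/22) ≈ 0.00659279
Highest score → arabica.

arabica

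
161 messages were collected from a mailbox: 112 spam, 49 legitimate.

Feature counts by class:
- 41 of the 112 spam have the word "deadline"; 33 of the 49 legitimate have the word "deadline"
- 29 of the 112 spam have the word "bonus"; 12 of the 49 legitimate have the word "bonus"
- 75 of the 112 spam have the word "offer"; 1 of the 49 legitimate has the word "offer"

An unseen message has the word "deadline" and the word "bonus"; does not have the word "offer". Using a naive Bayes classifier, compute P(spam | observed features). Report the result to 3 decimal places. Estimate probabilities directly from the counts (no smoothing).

0.307

spam: (112/161) × (41/112) × (29/112) × (37/112) ≈ 0.0217832
legitimate: (49/161) × (33/49) × (12/49) × (48/49) ≈ 0.0491721
P(spam | x) = 0.0217832 / 0.0709553 ≈ 0.307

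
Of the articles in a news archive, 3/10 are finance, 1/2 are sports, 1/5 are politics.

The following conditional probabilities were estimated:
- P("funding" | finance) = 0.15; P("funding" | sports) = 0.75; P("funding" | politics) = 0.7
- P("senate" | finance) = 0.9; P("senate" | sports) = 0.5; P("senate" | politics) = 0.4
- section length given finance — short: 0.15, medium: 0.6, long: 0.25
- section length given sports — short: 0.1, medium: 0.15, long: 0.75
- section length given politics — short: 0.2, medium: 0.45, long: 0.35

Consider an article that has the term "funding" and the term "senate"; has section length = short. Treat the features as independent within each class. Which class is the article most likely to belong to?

sports

finance: 0.3 × 0.15 × 0.9 × 0.15 = 0.006075
sports: 0.5 × 0.75 × 0.5 × 0.1 = 0.01875
politics: 0.2 × 0.7 × 0.4 × 0.2 = 0.0112
Highest score → sports.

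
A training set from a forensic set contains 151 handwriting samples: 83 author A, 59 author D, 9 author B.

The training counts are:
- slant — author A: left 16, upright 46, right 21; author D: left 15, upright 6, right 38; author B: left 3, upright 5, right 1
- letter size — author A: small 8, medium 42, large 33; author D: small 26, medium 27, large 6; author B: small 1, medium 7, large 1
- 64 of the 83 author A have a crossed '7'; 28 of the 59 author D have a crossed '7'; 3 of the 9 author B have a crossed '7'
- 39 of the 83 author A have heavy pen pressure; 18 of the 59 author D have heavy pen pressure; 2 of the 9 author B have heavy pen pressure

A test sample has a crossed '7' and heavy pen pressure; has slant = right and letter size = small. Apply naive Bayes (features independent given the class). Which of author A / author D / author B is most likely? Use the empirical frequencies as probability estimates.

author A: (83/151) × (21/83) × (8/83) × (64/83) × (39/83) ≈ 0.00485672
author D: (59/151) × (38/59) × (26/59) × (28/59) × (18/59) ≈ 0.0160566
author B: (9/151) × (1/9) × (1/9) × (3/9) × (2/9) ≈ 0.0000545063
Highest score → author D.

author D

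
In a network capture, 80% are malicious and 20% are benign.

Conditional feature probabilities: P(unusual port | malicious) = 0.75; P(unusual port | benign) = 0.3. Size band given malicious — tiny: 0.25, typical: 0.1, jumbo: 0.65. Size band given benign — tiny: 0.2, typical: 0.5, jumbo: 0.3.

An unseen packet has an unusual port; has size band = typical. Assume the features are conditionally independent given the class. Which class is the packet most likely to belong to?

malicious

malicious: 0.8 × 0.75 × 0.1 = 0.06
benign: 0.2 × 0.3 × 0.5 = 0.03
Highest score → malicious.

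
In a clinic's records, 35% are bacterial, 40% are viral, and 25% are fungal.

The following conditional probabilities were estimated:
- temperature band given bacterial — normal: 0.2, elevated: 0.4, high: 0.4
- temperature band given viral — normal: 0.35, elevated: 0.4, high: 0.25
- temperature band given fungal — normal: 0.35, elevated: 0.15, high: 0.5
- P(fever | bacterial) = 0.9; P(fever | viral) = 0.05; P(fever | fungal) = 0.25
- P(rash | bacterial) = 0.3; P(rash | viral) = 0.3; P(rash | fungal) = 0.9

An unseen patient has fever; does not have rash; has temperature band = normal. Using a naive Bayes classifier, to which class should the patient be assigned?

bacterial

bacterial: 0.35 × 0.2 × 0.9 × (1−0.3) = 0.0441
viral: 0.4 × 0.35 × 0.05 × (1−0.3) = 0.0049
fungal: 0.25 × 0.35 × 0.25 × (1−0.9) = 0.0021875
Highest score → bacterial.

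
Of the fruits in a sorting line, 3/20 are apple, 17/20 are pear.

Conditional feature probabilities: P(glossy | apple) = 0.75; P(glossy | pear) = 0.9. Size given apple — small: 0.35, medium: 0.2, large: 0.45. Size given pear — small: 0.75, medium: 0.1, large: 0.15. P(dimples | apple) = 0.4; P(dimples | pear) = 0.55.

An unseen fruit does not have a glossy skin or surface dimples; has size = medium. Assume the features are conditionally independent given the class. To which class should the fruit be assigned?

apple: 0.15 × (1−0.75) × 0.2 × (1−0.4) = 0.0045
pear: 0.85 × (1−0.9) × 0.1 × (1−0.55) = 0.003825
Highest score → apple.

apple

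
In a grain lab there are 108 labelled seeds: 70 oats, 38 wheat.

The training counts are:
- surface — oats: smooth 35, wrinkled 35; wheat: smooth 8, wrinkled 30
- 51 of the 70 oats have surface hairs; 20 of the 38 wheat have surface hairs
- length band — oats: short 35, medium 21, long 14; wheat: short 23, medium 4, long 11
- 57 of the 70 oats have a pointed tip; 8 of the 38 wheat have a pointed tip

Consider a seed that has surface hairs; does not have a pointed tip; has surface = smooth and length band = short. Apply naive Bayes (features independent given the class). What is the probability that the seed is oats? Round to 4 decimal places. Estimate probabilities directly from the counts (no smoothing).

0.5406

oats: (70/108) × (35/70) × (51/70) × (35/70) × (13/70) ≈ 0.0219246
wheat: (38/108) × (8/38) × (20/38) × (23/38) × (30/38) ≈ 0.0186292
P(oats | x) = 0.0219246 / 0.0405538 ≈ 0.5406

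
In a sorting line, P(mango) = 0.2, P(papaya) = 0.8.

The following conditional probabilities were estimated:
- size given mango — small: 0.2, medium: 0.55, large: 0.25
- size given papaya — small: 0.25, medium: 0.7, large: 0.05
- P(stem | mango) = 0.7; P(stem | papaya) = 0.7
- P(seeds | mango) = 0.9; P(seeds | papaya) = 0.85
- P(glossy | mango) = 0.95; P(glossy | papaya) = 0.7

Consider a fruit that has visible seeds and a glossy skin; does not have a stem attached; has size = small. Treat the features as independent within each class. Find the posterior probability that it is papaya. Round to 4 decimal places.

0.7768

mango: 0.2 × 0.2 × (1−0.7) × 0.9 × 0.95 = 0.01026
papaya: 0.8 × 0.25 × (1−0.7) × 0.85 × 0.7 = 0.0357
P(papaya | x) = 0.0357 / 0.04596 ≈ 0.7768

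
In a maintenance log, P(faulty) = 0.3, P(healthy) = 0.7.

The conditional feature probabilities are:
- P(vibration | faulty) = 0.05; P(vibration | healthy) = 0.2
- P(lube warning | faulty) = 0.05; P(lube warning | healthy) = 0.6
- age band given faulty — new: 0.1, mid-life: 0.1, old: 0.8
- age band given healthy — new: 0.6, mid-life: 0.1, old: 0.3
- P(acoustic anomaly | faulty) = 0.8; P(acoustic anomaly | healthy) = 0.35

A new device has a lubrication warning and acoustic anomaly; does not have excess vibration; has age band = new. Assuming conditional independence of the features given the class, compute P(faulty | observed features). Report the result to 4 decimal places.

0.0159

faulty: 0.3 × (1−0.05) × 0.05 × 0.1 × 0.8 = 0.00114
healthy: 0.7 × (1−0.2) × 0.6 × 0.6 × 0.35 = 0.07056
P(faulty | x) = 0.00114 / 0.0717 ≈ 0.0159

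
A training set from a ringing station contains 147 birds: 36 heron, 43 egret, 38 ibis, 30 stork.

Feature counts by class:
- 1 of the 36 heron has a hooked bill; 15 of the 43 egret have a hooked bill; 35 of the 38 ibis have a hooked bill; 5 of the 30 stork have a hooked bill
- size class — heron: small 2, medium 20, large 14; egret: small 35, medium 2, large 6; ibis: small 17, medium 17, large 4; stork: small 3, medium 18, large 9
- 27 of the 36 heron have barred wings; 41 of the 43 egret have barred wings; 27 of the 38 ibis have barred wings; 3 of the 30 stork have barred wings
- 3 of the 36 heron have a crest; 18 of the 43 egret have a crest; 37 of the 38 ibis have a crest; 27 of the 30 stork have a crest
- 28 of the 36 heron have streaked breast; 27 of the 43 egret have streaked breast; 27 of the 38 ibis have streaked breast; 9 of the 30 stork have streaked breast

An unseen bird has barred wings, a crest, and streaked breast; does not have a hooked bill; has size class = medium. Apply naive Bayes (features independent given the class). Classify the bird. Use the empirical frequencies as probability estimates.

heron: (36/147) × (35/36) × (20/36) × (27/36) × (3/36) × (28/36) ≈ 0.00643004
egret: (43/147) × (28/43) × (2/43) × (41/43) × (18/43) × (27/43) ≈ 0.00222033
ibis: (38/147) × (3/38) × (17/38) × (27/38) × (37/38) × (27/38) ≈ 0.00448795
stork: (30/147) × (25/30) × (18/30) × (3/30) × (27/30) × (9/30) ≈ 0.0027551
Highest score → heron.

heron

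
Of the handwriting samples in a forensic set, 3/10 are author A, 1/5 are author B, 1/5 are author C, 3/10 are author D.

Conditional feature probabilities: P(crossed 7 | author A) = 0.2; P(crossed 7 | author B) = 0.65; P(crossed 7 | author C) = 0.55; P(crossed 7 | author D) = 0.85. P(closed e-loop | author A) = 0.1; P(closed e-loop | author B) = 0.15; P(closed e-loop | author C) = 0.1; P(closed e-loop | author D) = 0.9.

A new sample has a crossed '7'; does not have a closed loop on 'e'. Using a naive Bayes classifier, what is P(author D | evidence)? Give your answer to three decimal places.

0.088

author A: 0.3 × 0.2 × (1−0.1) = 0.054
author B: 0.2 × 0.65 × (1−0.15) = 0.1105
author C: 0.2 × 0.55 × (1−0.1) = 0.099
author D: 0.3 × 0.85 × (1−0.9) = 0.0255
P(author D | x) = 0.0255 / 0.289 ≈ 0.088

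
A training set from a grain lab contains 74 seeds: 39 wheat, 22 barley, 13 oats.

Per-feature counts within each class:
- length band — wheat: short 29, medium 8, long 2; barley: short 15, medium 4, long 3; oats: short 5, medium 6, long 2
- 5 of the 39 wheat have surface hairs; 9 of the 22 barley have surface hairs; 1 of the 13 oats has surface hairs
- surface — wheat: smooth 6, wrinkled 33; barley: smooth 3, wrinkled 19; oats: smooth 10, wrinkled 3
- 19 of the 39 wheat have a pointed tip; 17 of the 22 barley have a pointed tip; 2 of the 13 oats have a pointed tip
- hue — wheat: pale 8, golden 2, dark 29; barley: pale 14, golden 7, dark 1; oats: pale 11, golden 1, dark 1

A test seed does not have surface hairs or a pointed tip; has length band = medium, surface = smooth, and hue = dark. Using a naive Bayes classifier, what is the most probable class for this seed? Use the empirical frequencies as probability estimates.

wheat

wheat: (39/74) × (8/39) × (34/39) × (6/39) × (20/39) × (29/39) ≈ 0.00552915
barley: (22/74) × (4/22) × (13/22) × (3/22) × (5/22) × (1/22) ≈ 0.0000449958
oats: (13/74) × (6/13) × (12/13) × (10/13) × (11/13) × (1/13) ≈ 0.00374731
Highest score → wheat.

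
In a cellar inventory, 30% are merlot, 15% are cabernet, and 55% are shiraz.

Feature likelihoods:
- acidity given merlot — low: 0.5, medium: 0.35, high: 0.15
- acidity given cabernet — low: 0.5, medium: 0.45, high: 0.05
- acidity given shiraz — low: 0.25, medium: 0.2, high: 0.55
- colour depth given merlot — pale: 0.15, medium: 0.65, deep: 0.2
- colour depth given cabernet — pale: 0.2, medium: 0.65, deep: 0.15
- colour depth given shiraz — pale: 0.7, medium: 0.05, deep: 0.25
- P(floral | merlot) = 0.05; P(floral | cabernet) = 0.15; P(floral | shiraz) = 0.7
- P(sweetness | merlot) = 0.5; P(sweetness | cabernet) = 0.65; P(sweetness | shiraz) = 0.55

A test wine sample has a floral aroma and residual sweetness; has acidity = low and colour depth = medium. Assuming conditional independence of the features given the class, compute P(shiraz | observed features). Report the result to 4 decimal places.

merlot: 0.3 × 0.5 × 0.65 × 0.05 × 0.5 = 0.0024375
cabernet: 0.15 × 0.5 × 0.65 × 0.15 × 0.65 = 0.004753125
shiraz: 0.55 × 0.25 × 0.05 × 0.7 × 0.55 = 0.002646875
P(shiraz | x) = 0.002646875 / 0.0098375 ≈ 0.2691

0.2691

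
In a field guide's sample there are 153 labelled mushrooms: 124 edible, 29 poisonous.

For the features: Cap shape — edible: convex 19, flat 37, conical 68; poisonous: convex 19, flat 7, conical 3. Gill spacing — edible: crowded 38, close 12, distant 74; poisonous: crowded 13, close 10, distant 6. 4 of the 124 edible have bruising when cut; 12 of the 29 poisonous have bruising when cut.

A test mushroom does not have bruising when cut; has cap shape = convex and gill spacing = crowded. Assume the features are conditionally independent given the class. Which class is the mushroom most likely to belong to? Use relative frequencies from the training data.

edible

edible: (124/153) × (19/124) × (38/124) × (120/124) ≈ 0.0368285
poisonous: (29/153) × (19/29) × (13/29) × (17/29) ≈ 0.0326331
Highest score → edible.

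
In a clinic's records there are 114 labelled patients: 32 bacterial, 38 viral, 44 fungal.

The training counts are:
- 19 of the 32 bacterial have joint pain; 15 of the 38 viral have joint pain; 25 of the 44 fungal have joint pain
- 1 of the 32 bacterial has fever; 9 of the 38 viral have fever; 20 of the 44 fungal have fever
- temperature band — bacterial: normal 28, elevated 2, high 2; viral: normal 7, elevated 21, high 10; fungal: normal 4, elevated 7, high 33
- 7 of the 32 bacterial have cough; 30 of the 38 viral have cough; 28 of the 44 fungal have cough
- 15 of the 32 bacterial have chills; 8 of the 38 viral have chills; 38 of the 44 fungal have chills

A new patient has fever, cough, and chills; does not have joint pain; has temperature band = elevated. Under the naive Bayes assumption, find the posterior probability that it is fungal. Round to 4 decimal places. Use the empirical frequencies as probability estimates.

0.6002

bacterial: (32/114) × (13/32) × (1/32) × (2/32) × (7/32) × (15/32) ≈ 0.000022838
viral: (38/114) × (23/38) × (9/38) × (21/38) × (30/38) × (8/38) ≈ 0.00438896
fungal: (44/114) × (19/44) × (20/44) × (7/44) × (28/44) × (38/44) ≈ 0.00662381
P(fungal | x) = 0.00662381 / 0.011035608 ≈ 0.6002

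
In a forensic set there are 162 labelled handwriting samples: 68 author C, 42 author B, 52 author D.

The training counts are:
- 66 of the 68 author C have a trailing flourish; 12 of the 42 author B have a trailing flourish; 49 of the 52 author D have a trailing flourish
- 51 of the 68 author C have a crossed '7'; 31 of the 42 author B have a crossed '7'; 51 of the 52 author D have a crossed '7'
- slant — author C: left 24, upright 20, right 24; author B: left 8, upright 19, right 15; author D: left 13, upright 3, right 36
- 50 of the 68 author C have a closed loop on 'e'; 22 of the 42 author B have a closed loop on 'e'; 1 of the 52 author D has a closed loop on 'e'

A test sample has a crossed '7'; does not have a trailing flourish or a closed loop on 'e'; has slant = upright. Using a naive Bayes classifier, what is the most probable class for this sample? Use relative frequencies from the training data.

author B

author C: (68/162) × (2/68) × (51/68) × (20/68) × (18/68) ≈ 0.000720877
author B: (42/162) × (30/42) × (31/42) × (19/42) × (20/42) ≈ 0.0294445
author D: (52/162) × (3/52) × (51/52) × (3/52) × (51/52) ≈ 0.00102768
Highest score → author B.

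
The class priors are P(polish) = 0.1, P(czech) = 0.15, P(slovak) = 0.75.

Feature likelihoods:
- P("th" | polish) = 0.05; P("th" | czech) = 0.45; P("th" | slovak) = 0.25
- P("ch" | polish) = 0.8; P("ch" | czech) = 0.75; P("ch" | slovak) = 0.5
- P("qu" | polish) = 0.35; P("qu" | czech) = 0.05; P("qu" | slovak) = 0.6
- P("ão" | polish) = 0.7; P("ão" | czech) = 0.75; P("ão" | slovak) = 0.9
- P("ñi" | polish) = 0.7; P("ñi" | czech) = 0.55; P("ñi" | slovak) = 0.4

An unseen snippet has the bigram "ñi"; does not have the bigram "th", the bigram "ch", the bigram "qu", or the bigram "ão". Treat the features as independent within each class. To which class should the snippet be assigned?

polish: 0.1 × (1−0.05) × (1−0.8) × (1−0.35) × (1−0.7) × 0.7 = 0.0025935
czech: 0.15 × (1−0.45) × (1−0.75) × (1−0.05) × (1−0.75) × 0.55 = 0.002694140625
slovak: 0.75 × (1−0.25) × (1−0.5) × (1−0.6) × (1−0.9) × 0.4 = 0.0045
Highest score → slovak.

slovak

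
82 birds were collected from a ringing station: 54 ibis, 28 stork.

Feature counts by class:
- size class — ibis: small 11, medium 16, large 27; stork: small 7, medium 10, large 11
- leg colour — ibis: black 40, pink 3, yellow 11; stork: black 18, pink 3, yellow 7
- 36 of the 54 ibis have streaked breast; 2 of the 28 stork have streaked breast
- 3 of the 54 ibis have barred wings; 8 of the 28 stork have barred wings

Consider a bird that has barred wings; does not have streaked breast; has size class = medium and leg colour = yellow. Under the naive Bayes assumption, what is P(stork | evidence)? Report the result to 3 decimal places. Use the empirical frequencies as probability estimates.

ibis: (54/82) × (16/54) × (11/54) × (18/54) × (3/54) ≈ 0.000736057
stork: (28/82) × (10/28) × (7/28) × (26/28) × (8/28) ≈ 0.0080886
P(stork | x) = 0.0080886 / 0.008824657 ≈ 0.917

0.917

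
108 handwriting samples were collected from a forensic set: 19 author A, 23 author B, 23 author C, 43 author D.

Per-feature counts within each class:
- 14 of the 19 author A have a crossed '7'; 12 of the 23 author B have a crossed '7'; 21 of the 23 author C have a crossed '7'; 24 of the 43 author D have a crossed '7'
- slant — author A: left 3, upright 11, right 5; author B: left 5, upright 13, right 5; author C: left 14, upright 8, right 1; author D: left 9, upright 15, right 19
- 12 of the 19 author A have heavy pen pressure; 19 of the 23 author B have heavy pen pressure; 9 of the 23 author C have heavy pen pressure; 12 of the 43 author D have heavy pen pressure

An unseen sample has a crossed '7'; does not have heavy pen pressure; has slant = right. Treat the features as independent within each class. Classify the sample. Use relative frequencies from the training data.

author D

author A: (19/108) × (14/19) × (5/19) × (7/19) ≈ 0.012568
author B: (23/108) × (12/23) × (5/23) × (4/23) ≈ 0.0042008
author C: (23/108) × (21/23) × (1/23) × (14/23) ≈ 0.00514598
author D: (43/108) × (24/43) × (19/43) × (31/43) ≈ 0.070789
Highest score → author D.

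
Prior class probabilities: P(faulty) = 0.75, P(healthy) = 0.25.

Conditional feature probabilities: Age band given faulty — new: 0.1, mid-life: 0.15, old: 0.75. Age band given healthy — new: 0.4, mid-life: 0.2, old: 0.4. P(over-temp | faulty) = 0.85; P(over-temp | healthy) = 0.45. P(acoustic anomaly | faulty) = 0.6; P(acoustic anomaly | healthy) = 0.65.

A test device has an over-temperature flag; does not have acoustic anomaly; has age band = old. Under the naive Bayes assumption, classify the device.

faulty: 0.75 × 0.75 × 0.85 × (1−0.6) = 0.19125
healthy: 0.25 × 0.4 × 0.45 × (1−0.65) = 0.01575
Highest score → faulty.

faulty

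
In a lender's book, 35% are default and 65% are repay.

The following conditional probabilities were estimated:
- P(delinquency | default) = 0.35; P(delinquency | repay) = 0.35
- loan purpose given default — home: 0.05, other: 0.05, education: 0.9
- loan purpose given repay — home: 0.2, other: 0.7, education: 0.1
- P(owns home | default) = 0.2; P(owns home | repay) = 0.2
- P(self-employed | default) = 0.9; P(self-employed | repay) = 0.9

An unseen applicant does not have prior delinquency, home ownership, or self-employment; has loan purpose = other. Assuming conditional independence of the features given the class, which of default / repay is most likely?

default: 0.35 × (1−0.35) × 0.05 × (1−0.2) × (1−0.9) = 0.00091
repay: 0.65 × (1−0.35) × 0.7 × (1−0.2) × (1−0.9) = 0.02366
Highest score → repay.

repay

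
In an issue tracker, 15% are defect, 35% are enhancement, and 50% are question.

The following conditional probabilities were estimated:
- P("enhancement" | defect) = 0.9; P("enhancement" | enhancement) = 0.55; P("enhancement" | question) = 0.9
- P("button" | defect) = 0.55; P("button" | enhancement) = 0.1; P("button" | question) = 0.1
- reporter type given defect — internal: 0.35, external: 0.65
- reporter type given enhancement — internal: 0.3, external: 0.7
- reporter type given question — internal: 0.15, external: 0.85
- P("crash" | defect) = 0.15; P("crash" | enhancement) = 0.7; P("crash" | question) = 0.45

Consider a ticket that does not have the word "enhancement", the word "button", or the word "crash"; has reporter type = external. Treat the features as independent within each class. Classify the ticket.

enhancement

defect: 0.15 × (1−0.9) × (1−0.55) × 0.65 × (1−0.15) = 0.003729375
enhancement: 0.35 × (1−0.55) × (1−0.1) × 0.7 × (1−0.7) = 0.0297675
question: 0.5 × (1−0.9) × (1−0.1) × 0.85 × (1−0.45) = 0.0210375
Highest score → enhancement.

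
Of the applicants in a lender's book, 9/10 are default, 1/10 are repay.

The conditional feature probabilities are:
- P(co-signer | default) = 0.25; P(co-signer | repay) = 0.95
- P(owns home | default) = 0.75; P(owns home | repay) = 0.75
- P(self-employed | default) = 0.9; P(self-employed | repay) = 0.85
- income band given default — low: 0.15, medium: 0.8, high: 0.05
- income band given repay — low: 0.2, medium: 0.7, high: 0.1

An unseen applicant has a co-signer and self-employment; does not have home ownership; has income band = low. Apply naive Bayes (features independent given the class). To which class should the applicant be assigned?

default

default: 0.9 × 0.25 × (1−0.75) × 0.9 × 0.15 = 0.00759375
repay: 0.1 × 0.95 × (1−0.75) × 0.85 × 0.2 = 0.0040375
Highest score → default.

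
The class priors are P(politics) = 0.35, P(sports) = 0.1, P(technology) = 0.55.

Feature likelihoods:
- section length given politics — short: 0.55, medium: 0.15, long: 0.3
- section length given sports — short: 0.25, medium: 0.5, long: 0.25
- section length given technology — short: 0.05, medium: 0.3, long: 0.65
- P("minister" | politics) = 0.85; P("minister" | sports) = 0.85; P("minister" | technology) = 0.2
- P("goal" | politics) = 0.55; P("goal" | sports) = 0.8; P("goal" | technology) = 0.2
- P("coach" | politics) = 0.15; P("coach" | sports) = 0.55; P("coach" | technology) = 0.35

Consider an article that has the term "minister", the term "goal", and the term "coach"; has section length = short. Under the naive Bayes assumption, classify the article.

politics

politics: 0.35 × 0.55 × 0.85 × 0.55 × 0.15 = 0.0134990625
sports: 0.1 × 0.25 × 0.85 × 0.8 × 0.55 = 0.00935
technology: 0.55 × 0.05 × 0.2 × 0.2 × 0.35 = 0.000385
Highest score → politics.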